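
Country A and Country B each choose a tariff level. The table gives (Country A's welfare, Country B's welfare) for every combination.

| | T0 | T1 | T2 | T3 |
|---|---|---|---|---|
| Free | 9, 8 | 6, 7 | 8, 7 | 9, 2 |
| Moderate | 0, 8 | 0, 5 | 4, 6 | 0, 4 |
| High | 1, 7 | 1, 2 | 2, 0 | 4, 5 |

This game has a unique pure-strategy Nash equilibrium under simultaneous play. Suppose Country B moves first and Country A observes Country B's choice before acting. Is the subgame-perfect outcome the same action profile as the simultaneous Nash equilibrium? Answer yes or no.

Work backward from Country A's decision.
- T0 → Country A plays Free (best of 9, 0, 1); Country B gets 8.
- T1 → Country A plays Free (best of 6, 0, 1); Country B gets 7.
- T2 → Country A plays Free (best of 8, 4, 2); Country B gets 7.
- T3 → Country A plays Free (best of 9, 0, 4); Country B gets 2.
Maximizing over 8, 7, 7, 2, Country B chooses T0. Subgame-perfect outcome: (Free, T0) with payoffs (9, 8).
For the simultaneous game, intersect best replies.
Country A's best replies: T0→Free; T1→Free; T2→Free; T3→Free.
Country B's best replies: Free→T0; Moderate→T0; High→T0.
Only (Free, T0) has each player best-responding; Nash payoffs (9, 8).
Sequential outcome (Free, T0) coincides with the Nash profile (Free, T0).

yes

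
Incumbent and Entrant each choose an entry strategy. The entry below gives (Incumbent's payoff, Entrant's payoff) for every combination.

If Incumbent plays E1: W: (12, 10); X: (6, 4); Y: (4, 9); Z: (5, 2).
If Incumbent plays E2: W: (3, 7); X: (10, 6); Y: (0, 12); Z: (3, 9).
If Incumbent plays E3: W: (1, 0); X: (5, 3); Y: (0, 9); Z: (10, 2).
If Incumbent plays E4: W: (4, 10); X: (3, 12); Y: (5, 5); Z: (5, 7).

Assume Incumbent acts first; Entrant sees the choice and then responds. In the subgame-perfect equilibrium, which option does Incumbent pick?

E1

Work backward from Entrant's decision.
- E1: BR = W, leader payoff 12.
- E2: BR = Y, leader payoff 0.
- E3: BR = Y, leader payoff 0.
- E4: BR = X, leader payoff 3.
Among 12, 0, 0, 3, the best is 12 at E1. Subgame-perfect outcome: (E1, W) with payoffs (12, 10).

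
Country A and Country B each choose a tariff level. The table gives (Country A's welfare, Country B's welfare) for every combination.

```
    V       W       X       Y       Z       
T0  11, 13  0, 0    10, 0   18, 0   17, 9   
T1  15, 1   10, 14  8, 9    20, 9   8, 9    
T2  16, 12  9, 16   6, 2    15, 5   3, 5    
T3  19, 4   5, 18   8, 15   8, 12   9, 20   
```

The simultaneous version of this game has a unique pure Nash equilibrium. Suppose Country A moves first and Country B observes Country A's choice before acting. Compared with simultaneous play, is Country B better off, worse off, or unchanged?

Work backward from Country B's decision.
- T0: Country B compares 13, 0, 0, 0, 9 and picks V; Country A would get 11.
- T1: Country B compares 1, 14, 9, 9, 9 and picks W; Country A would get 10.
- T2: Country B compares 12, 16, 2, 5, 5 and picks W; Country A would get 9.
- T3: Country B compares 4, 18, 15, 12, 20 and picks Z; Country A would get 9.
Among 11, 10, 9, 9, the best is 11 at T0. Subgame-perfect outcome: (T0, V) with payoffs (11, 13).
Now find the simultaneous Nash equilibrium.
Country A's best replies: V→T3; W→T1; X→T0; Y→T1; Z→T0.
Country B's best replies: T0→V; T1→W; T2→W; T3→Z.
Only (T1, W) has each player best-responding; Nash payoffs (10, 14).
Country B earns 13 sequentially versus 14 at the Nash outcome: worse off.

worse off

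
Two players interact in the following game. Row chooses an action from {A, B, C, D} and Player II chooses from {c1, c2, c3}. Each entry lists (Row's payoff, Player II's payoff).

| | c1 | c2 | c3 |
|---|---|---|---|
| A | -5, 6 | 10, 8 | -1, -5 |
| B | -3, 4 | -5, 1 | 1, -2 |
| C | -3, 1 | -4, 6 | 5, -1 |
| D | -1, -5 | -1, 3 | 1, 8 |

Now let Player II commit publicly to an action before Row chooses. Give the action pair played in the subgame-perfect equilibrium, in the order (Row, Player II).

(A, c2)

Backward induction with Player II moving first.
- c1: BR = D, leader payoff -5.
- c2: BR = A, leader payoff 8.
- c3: BR = C, leader payoff -1.
Maximizing over -5, 8, -1, Player II chooses c2. Subgame-perfect outcome: (A, c2) with payoffs (10, 8).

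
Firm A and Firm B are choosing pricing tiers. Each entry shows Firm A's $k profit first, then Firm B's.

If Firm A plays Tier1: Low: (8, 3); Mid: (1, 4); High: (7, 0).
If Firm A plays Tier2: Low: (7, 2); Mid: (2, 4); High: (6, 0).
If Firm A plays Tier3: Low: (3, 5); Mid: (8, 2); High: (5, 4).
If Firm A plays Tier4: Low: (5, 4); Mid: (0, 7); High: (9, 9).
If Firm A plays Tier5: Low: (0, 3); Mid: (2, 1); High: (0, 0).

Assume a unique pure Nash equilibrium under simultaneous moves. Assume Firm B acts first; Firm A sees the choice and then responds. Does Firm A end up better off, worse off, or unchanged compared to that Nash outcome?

Work backward from Firm A's decision.
- Low: BR = Tier1, leader payoff 3.
- Mid: BR = Tier3, leader payoff 2.
- High: BR = Tier4, leader payoff 9.
Among 3, 2, 9, the best is 9 at High. Subgame-perfect outcome: (Tier4, High) with payoffs (9, 9).
Under simultaneous play:
Firm A's best replies: Low→Tier1; Mid→Tier3; High→Tier4.
Firm B's best replies: Tier1→Mid; Tier2→Mid; Tier3→Low; Tier4→High; Tier5→Low.
Only (Tier4, High) has each player best-responding; Nash payoffs (9, 9).
Firm A earns 9 sequentially versus 9 at the Nash outcome: unchanged.

unchanged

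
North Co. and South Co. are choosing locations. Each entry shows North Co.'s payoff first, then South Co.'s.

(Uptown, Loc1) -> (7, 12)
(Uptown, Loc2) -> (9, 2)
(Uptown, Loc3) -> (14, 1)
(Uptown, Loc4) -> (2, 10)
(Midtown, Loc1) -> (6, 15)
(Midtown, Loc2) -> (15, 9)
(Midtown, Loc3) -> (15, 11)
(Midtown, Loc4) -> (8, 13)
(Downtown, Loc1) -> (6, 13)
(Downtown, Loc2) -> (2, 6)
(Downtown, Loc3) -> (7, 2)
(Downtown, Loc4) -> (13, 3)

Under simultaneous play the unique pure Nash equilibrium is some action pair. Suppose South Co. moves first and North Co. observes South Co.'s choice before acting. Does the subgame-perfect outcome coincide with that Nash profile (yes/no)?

yes

Solve by backward induction (South Co. leads).
- Loc1: North Co. compares 7, 6, 6 and picks Uptown; South Co. would get 12.
- Loc2: North Co. compares 9, 15, 2 and picks Midtown; South Co. would get 9.
- Loc3: North Co. compares 14, 15, 7 and picks Midtown; South Co. would get 11.
- Loc4: North Co. compares 2, 8, 13 and picks Downtown; South Co. would get 3.
Maximizing over 12, 9, 11, 3, South Co. chooses Loc1. Subgame-perfect outcome: (Uptown, Loc1) with payoffs (7, 12).
Under simultaneous play:
North Co.'s best replies: Loc1→Uptown; Loc2→Midtown; Loc3→Midtown; Loc4→Downtown.
South Co.'s best replies: Uptown→Loc1; Midtown→Loc1; Downtown→Loc1.
The unique mutual best reply is (Uptown, Loc1), giving (7, 12).
Sequential outcome (Uptown, Loc1) coincides with the Nash profile (Uptown, Loc1).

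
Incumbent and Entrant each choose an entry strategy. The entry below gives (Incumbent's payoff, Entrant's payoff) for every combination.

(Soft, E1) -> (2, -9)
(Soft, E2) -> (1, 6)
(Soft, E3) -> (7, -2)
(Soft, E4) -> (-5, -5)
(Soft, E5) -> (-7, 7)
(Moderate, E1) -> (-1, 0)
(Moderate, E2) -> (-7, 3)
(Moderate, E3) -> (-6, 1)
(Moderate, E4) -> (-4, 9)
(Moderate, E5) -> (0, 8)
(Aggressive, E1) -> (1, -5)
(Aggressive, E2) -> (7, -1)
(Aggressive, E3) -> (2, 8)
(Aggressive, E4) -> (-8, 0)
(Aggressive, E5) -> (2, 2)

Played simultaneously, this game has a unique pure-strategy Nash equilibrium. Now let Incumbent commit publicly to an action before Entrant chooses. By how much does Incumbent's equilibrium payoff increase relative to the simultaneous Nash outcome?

Solve by backward induction (Incumbent leads).
- Soft → Entrant plays E5 (best of -9, 6, -2, -5, 7); Incumbent gets -7.
- Moderate → Entrant plays E4 (best of 0, 3, 1, 9, 8); Incumbent gets -4.
- Aggressive → Entrant plays E3 (best of -5, -1, 8, 0, 2); Incumbent gets 2.
Maximizing over -7, -4, 2, Incumbent chooses Aggressive. Subgame-perfect outcome: (Aggressive, E3) with payoffs (2, 8).
Under simultaneous play:
Incumbent's best replies: E1→Soft; E2→Aggressive; E3→Soft; E4→Moderate; E5→Aggressive.
Entrant's best replies: Soft→E5; Moderate→E4; Aggressive→E3.
The unique mutual best reply is (Moderate, E4), giving (-4, 9).
Incumbent's commitment gain: 2 − -4 = 6.

6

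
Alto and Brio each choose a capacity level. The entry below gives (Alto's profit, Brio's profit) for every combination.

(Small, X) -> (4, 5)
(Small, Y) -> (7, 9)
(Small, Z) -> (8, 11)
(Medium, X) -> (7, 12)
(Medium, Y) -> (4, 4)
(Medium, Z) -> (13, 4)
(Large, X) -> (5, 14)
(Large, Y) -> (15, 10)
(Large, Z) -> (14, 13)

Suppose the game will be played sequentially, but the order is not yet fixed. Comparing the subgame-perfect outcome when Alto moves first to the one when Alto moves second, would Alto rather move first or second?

second

If Alto leads: Brio's best replies are Small→Z, Medium→X, Large→X; Alto's induced payoffs 8, 7, 5; outcome (Small, Z), payoffs (8, 11).
If Brio leads: Alto's best replies are X→Medium, Y→Large, Z→Large; Brio's induced payoffs 12, 10, 13; outcome (Large, Z), payoffs (14, 13).
Alto gets 8 moving first and 14 moving second, so Alto prefers to move second.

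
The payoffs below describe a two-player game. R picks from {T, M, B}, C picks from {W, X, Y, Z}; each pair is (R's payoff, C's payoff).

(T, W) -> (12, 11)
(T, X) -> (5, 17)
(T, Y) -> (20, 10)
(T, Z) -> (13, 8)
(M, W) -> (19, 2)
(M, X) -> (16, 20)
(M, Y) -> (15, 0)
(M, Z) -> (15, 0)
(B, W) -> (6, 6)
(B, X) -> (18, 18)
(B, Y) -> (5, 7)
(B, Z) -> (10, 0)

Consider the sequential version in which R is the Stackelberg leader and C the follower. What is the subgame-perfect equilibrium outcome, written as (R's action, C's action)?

Solve by backward induction (R leads).
- T: C compares 11, 17, 10, 8 and picks X; R would get 5.
- M: C compares 2, 20, 0, 0 and picks X; R would get 16.
- B: C compares 6, 18, 7, 0 and picks X; R would get 18.
R's induced payoffs are 5, 16, 18, so R commits to B. Subgame-perfect outcome: (B, X) with payoffs (18, 18).

(B, X)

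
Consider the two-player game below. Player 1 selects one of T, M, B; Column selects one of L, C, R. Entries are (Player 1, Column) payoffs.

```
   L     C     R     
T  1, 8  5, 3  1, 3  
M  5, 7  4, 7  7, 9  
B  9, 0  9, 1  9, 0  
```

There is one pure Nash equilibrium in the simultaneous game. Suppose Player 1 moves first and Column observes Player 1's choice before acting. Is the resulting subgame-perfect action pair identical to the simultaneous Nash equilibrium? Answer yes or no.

yes

Column best-responds to each possible Player 1 move:
- T: Column compares 8, 3, 3 and picks L; Player 1 would get 1.
- M: Column compares 7, 7, 9 and picks R; Player 1 would get 7.
- B: Column compares 0, 1, 0 and picks C; Player 1 would get 9.
Player 1's induced payoffs are 1, 7, 9, so Player 1 commits to B. Subgame-perfect outcome: (B, C) with payoffs (9, 1).
Now find the simultaneous Nash equilibrium.
Player 1's best replies: L→B; C→B; R→B.
Column's best replies: T→L; M→R; B→C.
Only (B, C) has each player best-responding; Nash payoffs (9, 1).
Sequential outcome (B, C) coincides with the Nash profile (B, C).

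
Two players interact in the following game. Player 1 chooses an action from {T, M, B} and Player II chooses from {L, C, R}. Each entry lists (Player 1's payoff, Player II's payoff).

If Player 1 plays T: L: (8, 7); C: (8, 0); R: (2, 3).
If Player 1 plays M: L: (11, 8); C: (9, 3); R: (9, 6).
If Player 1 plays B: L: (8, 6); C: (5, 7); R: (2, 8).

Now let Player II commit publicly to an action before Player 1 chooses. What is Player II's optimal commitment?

Solve by backward induction (Player II leads).
- L → Player 1 plays M (best of 8, 11, 8); Player II gets 8.
- C → Player 1 plays M (best of 8, 9, 5); Player II gets 3.
- R → Player 1 plays M (best of 2, 9, 2); Player II gets 6.
Maximizing over 8, 3, 6, Player II chooses L. Subgame-perfect outcome: (M, L) with payoffs (11, 8).

L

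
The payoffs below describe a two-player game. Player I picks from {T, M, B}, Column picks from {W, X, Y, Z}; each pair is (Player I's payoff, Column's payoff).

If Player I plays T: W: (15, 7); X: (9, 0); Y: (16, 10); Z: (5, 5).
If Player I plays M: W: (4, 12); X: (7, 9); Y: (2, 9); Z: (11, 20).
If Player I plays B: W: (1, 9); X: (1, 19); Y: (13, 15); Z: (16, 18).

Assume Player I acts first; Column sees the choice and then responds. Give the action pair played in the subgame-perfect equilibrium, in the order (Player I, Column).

(T, Y)

Work backward from Column's decision.
- T → Column plays Y (best of 7, 0, 10, 5); Player I gets 16.
- M → Column plays Z (best of 12, 9, 9, 20); Player I gets 11.
- B → Column plays X (best of 9, 19, 15, 18); Player I gets 1.
Maximizing over 16, 11, 1, Player I chooses T. Subgame-perfect outcome: (T, Y) with payoffs (16, 10).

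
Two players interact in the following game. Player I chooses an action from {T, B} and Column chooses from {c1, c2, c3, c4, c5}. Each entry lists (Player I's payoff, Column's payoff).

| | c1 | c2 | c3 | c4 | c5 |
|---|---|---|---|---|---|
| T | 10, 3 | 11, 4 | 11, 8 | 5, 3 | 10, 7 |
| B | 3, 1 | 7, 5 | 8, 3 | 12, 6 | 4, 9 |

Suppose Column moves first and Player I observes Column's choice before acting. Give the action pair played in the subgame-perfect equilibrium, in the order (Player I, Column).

(T, c3)

Backward induction with Column moving first.
- c1: Player I compares 10, 3 and picks T; Column would get 3.
- c2: Player I compares 11, 7 and picks T; Column would get 4.
- c3: Player I compares 11, 8 and picks T; Column would get 8.
- c4: Player I compares 5, 12 and picks B; Column would get 6.
- c5: Player I compares 10, 4 and picks T; Column would get 7.
Maximizing over 3, 4, 8, 6, 7, Column chooses c3. Subgame-perfect outcome: (T, c3) with payoffs (11, 8).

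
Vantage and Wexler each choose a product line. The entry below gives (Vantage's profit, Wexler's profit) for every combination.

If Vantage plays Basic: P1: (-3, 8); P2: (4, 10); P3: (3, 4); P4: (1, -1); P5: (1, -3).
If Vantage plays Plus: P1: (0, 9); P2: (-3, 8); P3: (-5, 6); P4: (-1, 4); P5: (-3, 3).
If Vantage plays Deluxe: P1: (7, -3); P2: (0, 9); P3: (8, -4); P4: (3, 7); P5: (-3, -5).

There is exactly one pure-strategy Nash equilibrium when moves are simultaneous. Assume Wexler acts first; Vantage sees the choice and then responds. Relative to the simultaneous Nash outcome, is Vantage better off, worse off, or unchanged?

unchanged

Solve by backward induction (Wexler leads).
- P1: Vantage compares -3, 0, 7 and picks Deluxe; Wexler would get -3.
- P2: Vantage compares 4, -3, 0 and picks Basic; Wexler would get 10.
- P3: Vantage compares 3, -5, 8 and picks Deluxe; Wexler would get -4.
- P4: Vantage compares 1, -1, 3 and picks Deluxe; Wexler would get 7.
- P5: Vantage compares 1, -3, -3 and picks Basic; Wexler would get -3.
Wexler's induced payoffs are -3, 10, -4, 7, -3, so Wexler commits to P2. Subgame-perfect outcome: (Basic, P2) with payoffs (4, 10).
Under simultaneous play:
Vantage's best replies: P1→Deluxe; P2→Basic; P3→Deluxe; P4→Deluxe; P5→Basic.
Wexler's best replies: Basic→P2; Plus→P1; Deluxe→P2.
The unique mutual best reply is (Basic, P2), giving (4, 10).
Vantage earns 4 sequentially versus 4 at the Nash outcome: unchanged.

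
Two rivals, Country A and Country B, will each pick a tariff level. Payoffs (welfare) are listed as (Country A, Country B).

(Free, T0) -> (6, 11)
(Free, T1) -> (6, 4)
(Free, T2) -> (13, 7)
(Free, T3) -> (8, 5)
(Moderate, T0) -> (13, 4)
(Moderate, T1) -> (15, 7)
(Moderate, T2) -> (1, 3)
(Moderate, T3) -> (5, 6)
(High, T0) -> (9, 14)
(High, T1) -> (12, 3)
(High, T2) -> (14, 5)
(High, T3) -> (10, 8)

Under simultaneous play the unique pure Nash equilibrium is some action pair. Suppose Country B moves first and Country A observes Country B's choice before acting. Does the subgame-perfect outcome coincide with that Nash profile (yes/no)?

no

Backward induction with Country B moving first.
- T0: BR = Moderate, leader payoff 4.
- T1: BR = Moderate, leader payoff 7.
- T2: BR = High, leader payoff 5.
- T3: BR = High, leader payoff 8.
Among 4, 7, 5, 8, the best is 8 at T3. Subgame-perfect outcome: (High, T3) with payoffs (10, 8).
Under simultaneous play:
Country A's best replies: T0→Moderate; T1→Moderate; T2→High; T3→High.
Country B's best replies: Free→T0; Moderate→T1; High→T0.
Only (Moderate, T1) has each player best-responding; Nash payoffs (15, 7).
Sequential outcome (High, T3) differs from the Nash profile (Moderate, T1).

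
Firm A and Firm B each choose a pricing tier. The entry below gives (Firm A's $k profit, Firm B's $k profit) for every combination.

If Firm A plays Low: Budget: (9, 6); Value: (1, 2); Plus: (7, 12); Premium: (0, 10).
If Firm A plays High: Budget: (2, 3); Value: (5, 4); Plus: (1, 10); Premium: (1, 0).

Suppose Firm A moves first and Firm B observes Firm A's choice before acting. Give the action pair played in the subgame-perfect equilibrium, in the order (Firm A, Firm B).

Backward induction with Firm A moving first.
- Low: BR = Plus, leader payoff 7.
- High: BR = Plus, leader payoff 1.
Firm A's induced payoffs are 7, 1, so Firm A commits to Low. Subgame-perfect outcome: (Low, Plus) with payoffs (7, 12).

(Low, Plus)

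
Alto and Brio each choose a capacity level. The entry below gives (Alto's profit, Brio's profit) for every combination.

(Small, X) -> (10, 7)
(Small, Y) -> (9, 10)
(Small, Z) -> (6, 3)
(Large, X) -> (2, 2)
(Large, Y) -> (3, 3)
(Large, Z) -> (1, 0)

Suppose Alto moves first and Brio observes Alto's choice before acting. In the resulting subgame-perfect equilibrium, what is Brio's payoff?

Solve by backward induction (Alto leads).
- Small → Brio plays Y (best of 7, 10, 3); Alto gets 9.
- Large → Brio plays Y (best of 2, 3, 0); Alto gets 3.
Among 9, 3, the best is 9 at Small. Subgame-perfect outcome: (Small, Y) with payoffs (9, 10).

10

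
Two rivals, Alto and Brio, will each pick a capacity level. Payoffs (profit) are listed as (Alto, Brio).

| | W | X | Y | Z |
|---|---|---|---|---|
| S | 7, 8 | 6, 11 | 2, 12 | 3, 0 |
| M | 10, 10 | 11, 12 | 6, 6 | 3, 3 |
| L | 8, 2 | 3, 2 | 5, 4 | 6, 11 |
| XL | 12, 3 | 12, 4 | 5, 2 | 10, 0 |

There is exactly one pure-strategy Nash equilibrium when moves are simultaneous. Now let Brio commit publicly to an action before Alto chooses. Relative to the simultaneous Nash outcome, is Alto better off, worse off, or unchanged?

worse off

Work backward from Alto's decision.
- W: Alto compares 7, 10, 8, 12 and picks XL; Brio would get 3.
- X: Alto compares 6, 11, 3, 12 and picks XL; Brio would get 4.
- Y: Alto compares 2, 6, 5, 5 and picks M; Brio would get 6.
- Z: Alto compares 3, 3, 6, 10 and picks XL; Brio would get 0.
Among 3, 4, 6, 0, the best is 6 at Y. Subgame-perfect outcome: (M, Y) with payoffs (6, 6).
For the simultaneous game, intersect best replies.
Alto's best replies: W→XL; X→XL; Y→M; Z→XL.
Brio's best replies: S→Y; M→X; L→Z; XL→X.
Only (XL, X) has each player best-responding; Nash payoffs (12, 4).
Alto earns 6 sequentially versus 12 at the Nash outcome: worse off.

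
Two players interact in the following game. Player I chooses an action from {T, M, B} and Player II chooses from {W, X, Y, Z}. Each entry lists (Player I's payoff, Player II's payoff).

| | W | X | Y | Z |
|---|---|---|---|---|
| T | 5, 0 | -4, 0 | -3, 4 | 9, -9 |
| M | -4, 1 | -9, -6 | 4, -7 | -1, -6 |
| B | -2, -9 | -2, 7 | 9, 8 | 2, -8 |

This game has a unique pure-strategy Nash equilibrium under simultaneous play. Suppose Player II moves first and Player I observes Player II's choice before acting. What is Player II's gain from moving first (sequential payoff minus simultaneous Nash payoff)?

Work backward from Player I's decision.
- W → Player I plays T (best of 5, -4, -2); Player II gets 0.
- X → Player I plays B (best of -4, -9, -2); Player II gets 7.
- Y → Player I plays B (best of -3, 4, 9); Player II gets 8.
- Z → Player I plays T (best of 9, -1, 2); Player II gets -9.
Among 0, 7, 8, -9, the best is 8 at Y. Subgame-perfect outcome: (B, Y) with payoffs (9, 8).
Under simultaneous play:
Player I's best replies: W→T; X→B; Y→B; Z→T.
Player II's best replies: T→Y; M→W; B→Y.
Only (B, Y) has each player best-responding; Nash payoffs (9, 8).
Player II's commitment gain: 8 − 8 = 0.

0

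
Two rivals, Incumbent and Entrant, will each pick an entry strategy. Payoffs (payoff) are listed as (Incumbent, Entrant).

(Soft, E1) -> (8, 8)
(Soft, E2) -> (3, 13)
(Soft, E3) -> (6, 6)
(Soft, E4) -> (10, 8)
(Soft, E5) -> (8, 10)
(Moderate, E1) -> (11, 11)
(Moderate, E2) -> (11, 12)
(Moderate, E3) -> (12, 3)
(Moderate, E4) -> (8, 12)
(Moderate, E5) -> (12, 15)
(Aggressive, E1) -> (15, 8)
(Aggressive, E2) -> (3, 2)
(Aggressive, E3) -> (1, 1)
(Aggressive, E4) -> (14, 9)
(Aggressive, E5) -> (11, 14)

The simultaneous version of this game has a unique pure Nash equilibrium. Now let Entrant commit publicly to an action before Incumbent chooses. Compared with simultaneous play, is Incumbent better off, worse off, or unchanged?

Solve by backward induction (Entrant leads).
- E1 → Incumbent plays Aggressive (best of 8, 11, 15); Entrant gets 8.
- E2 → Incumbent plays Moderate (best of 3, 11, 3); Entrant gets 12.
- E3 → Incumbent plays Moderate (best of 6, 12, 1); Entrant gets 3.
- E4 → Incumbent plays Aggressive (best of 10, 8, 14); Entrant gets 9.
- E5 → Incumbent plays Moderate (best of 8, 12, 11); Entrant gets 15.
Entrant's induced payoffs are 8, 12, 3, 9, 15, so Entrant commits to E5. Subgame-perfect outcome: (Moderate, E5) with payoffs (12, 15).
Under simultaneous play:
Incumbent's best replies: E1→Aggressive; E2→Moderate; E3→Moderate; E4→Aggressive; E5→Moderate.
Entrant's best replies: Soft→E2; Moderate→E5; Aggressive→E5.
Only (Moderate, E5) has each player best-responding; Nash payoffs (12, 15).
Incumbent earns 12 sequentially versus 12 at the Nash outcome: unchanged.

unchanged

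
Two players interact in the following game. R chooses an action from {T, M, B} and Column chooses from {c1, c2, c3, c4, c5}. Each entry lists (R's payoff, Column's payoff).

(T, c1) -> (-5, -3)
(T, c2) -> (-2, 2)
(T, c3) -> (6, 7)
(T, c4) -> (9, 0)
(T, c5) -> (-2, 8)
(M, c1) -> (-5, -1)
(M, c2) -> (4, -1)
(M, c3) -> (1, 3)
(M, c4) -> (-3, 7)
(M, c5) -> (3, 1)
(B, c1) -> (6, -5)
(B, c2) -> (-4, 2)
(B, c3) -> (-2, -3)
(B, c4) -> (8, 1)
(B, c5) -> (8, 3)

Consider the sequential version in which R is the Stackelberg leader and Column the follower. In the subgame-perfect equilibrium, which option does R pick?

B

Work backward from Column's decision.
- T: Column compares -3, 2, 7, 0, 8 and picks c5; R would get -2.
- M: Column compares -1, -1, 3, 7, 1 and picks c4; R would get -3.
- B: Column compares -5, 2, -3, 1, 3 and picks c5; R would get 8.
R's induced payoffs are -2, -3, 8, so R commits to B. Subgame-perfect outcome: (B, c5) with payoffs (8, 3).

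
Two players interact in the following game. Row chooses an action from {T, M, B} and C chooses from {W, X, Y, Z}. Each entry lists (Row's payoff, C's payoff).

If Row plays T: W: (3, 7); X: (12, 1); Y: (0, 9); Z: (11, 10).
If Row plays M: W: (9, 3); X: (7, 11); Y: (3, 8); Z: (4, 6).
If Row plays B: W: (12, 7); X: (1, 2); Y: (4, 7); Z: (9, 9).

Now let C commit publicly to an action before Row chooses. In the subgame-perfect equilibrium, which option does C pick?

Z

Row best-responds to each possible C move:
- W: BR = B, leader payoff 7.
- X: BR = T, leader payoff 1.
- Y: BR = B, leader payoff 7.
- Z: BR = T, leader payoff 10.
Maximizing over 7, 1, 7, 10, C chooses Z. Subgame-perfect outcome: (T, Z) with payoffs (11, 10).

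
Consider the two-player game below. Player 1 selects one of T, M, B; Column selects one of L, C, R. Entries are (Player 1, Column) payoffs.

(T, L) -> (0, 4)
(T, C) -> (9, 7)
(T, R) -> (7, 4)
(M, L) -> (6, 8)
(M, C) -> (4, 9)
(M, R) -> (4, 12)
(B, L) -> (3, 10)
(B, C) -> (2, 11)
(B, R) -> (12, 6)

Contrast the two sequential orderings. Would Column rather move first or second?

first

If Player 1 leads: Column's best replies are T→C, M→R, B→C; Player 1's induced payoffs 9, 4, 2; outcome (T, C), payoffs (9, 7).
If Column leads: Player 1's best replies are L→M, C→T, R→B; Column's induced payoffs 8, 7, 6; outcome (M, L), payoffs (6, 8).
Column gets 8 moving first and 7 moving second, so Column prefers to move first.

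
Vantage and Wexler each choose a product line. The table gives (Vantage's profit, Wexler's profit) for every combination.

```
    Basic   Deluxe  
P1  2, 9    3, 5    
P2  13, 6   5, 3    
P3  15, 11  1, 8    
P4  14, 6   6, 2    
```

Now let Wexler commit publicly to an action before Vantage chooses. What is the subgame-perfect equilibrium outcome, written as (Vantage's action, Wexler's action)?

(P3, Basic)

Solve by backward induction (Wexler leads).
- Basic: BR = P3, leader payoff 11.
- Deluxe: BR = P4, leader payoff 2.
Maximizing over 11, 2, Wexler chooses Basic. Subgame-perfect outcome: (P3, Basic) with payoffs (15, 11).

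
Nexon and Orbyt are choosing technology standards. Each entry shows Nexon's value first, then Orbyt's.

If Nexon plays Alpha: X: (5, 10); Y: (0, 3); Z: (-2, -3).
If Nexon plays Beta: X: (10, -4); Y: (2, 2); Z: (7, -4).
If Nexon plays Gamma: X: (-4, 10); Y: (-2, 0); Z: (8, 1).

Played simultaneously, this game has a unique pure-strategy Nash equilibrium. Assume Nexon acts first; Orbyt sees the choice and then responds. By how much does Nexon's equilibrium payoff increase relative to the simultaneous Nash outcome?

3

Work backward from Orbyt's decision.
- Alpha: BR = X, leader payoff 5.
- Beta: BR = Y, leader payoff 2.
- Gamma: BR = X, leader payoff -4.
Nexon's induced payoffs are 5, 2, -4, so Nexon commits to Alpha. Subgame-perfect outcome: (Alpha, X) with payoffs (5, 10).
For the simultaneous game, intersect best replies.
Nexon's best replies: X→Beta; Y→Beta; Z→Gamma.
Orbyt's best replies: Alpha→X; Beta→Y; Gamma→X.
The unique mutual best reply is (Beta, Y), giving (2, 2).
Nexon's commitment gain: 5 − 2 = 3.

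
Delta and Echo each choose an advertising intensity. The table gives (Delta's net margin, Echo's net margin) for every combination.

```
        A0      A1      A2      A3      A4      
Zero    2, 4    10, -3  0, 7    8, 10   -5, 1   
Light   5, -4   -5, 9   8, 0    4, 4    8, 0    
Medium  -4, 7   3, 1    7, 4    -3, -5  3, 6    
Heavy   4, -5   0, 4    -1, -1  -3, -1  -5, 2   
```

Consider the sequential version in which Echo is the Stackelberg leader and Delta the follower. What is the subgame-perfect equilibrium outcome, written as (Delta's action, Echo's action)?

Delta best-responds to each possible Echo move:
- A0: Delta compares 2, 5, -4, 4 and picks Light; Echo would get -4.
- A1: Delta compares 10, -5, 3, 0 and picks Zero; Echo would get -3.
- A2: Delta compares 0, 8, 7, -1 and picks Light; Echo would get 0.
- A3: Delta compares 8, 4, -3, -3 and picks Zero; Echo would get 10.
- A4: Delta compares -5, 8, 3, -5 and picks Light; Echo would get 0.
Among -4, -3, 0, 10, 0, the best is 10 at A3. Subgame-perfect outcome: (Zero, A3) with payoffs (8, 10).

(Zero, A3)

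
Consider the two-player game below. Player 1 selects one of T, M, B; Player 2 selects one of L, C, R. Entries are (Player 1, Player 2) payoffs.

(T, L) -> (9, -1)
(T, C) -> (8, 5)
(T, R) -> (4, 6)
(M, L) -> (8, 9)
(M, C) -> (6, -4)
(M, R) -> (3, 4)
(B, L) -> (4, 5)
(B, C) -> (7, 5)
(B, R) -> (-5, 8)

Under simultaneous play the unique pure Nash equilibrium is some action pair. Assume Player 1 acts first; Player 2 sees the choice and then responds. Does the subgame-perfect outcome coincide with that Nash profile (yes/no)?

no

Work backward from Player 2's decision.
- T: BR = R, leader payoff 4.
- M: BR = L, leader payoff 8.
- B: BR = R, leader payoff -5.
Among 4, 8, -5, the best is 8 at M. Subgame-perfect outcome: (M, L) with payoffs (8, 9).
Now find the simultaneous Nash equilibrium.
Player 1's best replies: L→T; C→T; R→T.
Player 2's best replies: T→R; M→L; B→R.
Only (T, R) has each player best-responding; Nash payoffs (4, 6).
Sequential outcome (M, L) differs from the Nash profile (T, R).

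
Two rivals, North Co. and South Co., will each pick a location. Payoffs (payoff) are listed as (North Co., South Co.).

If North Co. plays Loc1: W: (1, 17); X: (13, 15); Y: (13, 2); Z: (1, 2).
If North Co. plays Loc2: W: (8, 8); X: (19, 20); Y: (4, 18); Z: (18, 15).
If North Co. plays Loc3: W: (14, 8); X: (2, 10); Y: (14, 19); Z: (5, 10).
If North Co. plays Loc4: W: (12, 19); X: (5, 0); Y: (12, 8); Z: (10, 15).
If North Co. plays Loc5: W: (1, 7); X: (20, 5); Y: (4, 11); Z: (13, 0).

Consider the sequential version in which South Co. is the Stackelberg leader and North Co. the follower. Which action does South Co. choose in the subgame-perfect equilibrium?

Y

Solve by backward induction (South Co. leads).
- W: North Co. compares 1, 8, 14, 12, 1 and picks Loc3; South Co. would get 8.
- X: North Co. compares 13, 19, 2, 5, 20 and picks Loc5; South Co. would get 5.
- Y: North Co. compares 13, 4, 14, 12, 4 and picks Loc3; South Co. would get 19.
- Z: North Co. compares 1, 18, 5, 10, 13 and picks Loc2; South Co. would get 15.
Among 8, 5, 19, 15, the best is 19 at Y. Subgame-perfect outcome: (Loc3, Y) with payoffs (14, 19).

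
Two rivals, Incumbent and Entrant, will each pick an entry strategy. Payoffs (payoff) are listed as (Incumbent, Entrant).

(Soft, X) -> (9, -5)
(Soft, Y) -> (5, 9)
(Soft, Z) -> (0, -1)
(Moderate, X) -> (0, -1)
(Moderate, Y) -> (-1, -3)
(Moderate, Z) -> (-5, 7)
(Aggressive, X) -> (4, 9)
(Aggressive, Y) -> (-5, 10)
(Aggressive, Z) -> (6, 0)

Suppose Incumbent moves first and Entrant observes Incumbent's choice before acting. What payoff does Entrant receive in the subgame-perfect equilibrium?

Entrant best-responds to each possible Incumbent move:
- Soft: BR = Y, leader payoff 5.
- Moderate: BR = Z, leader payoff -5.
- Aggressive: BR = Y, leader payoff -5.
Maximizing over 5, -5, -5, Incumbent chooses Soft. Subgame-perfect outcome: (Soft, Y) with payoffs (5, 9).

9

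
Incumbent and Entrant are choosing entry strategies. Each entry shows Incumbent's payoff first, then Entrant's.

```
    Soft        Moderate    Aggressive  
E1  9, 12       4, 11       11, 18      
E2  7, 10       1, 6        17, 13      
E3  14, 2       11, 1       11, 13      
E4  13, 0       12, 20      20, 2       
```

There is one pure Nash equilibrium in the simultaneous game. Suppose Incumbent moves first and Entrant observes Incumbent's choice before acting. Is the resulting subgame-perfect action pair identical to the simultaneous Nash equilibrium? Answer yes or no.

no

Entrant best-responds to each possible Incumbent move:
- E1: BR = Aggressive, leader payoff 11.
- E2: BR = Aggressive, leader payoff 17.
- E3: BR = Aggressive, leader payoff 11.
- E4: BR = Moderate, leader payoff 12.
Incumbent's induced payoffs are 11, 17, 11, 12, so Incumbent commits to E2. Subgame-perfect outcome: (E2, Aggressive) with payoffs (17, 13).
For the simultaneous game, intersect best replies.
Incumbent's best replies: Soft→E3; Moderate→E4; Aggressive→E4.
Entrant's best replies: E1→Aggressive; E2→Aggressive; E3→Aggressive; E4→Moderate.
The unique mutual best reply is (E4, Moderate), giving (12, 20).
Sequential outcome (E2, Aggressive) differs from the Nash profile (E4, Moderate).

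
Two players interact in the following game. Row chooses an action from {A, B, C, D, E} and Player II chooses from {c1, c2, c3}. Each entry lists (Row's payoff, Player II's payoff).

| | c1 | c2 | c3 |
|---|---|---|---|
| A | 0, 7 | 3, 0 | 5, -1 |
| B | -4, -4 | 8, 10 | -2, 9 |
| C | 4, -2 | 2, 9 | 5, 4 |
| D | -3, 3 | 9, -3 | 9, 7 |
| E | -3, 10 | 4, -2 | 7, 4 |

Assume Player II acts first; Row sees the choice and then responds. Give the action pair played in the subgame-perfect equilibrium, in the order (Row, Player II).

(D, c3)

Work backward from Row's decision.
- c1 → Row plays C (best of 0, -4, 4, -3, -3); Player II gets -2.
- c2 → Row plays D (best of 3, 8, 2, 9, 4); Player II gets -3.
- c3 → Row plays D (best of 5, -2, 5, 9, 7); Player II gets 7.
Among -2, -3, 7, the best is 7 at c3. Subgame-perfect outcome: (D, c3) with payoffs (9, 7).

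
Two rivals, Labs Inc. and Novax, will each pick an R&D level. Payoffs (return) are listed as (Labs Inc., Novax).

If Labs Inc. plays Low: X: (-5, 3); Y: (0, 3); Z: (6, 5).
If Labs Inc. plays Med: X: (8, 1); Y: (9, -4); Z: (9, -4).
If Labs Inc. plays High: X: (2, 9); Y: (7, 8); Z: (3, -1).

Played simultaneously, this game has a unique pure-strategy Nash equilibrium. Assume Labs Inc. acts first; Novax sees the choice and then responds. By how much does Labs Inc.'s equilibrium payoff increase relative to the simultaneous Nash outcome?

Novax best-responds to each possible Labs Inc. move:
- Low: Novax compares 3, 3, 5 and picks Z; Labs Inc. would get 6.
- Med: Novax compares 1, -4, -4 and picks X; Labs Inc. would get 8.
- High: Novax compares 9, 8, -1 and picks X; Labs Inc. would get 2.
Among 6, 8, 2, the best is 8 at Med. Subgame-perfect outcome: (Med, X) with payoffs (8, 1).
For the simultaneous game, intersect best replies.
Labs Inc.'s best replies: X→Med; Y→Med; Z→Med.
Novax's best replies: Low→Z; Med→X; High→X.
Only (Med, X) has each player best-responding; Nash payoffs (8, 1).
Labs Inc.'s commitment gain: 8 − 8 = 0.

0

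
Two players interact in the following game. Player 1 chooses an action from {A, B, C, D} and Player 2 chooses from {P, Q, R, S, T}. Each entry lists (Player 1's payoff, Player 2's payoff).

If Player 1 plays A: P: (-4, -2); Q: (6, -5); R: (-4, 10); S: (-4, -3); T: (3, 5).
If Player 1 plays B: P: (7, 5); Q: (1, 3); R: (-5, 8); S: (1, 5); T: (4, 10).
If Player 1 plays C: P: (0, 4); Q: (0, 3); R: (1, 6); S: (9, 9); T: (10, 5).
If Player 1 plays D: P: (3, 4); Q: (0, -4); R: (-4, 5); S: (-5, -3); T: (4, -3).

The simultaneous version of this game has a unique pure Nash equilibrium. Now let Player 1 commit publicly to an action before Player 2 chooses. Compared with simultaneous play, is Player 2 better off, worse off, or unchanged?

Work backward from Player 2's decision.
- A: Player 2 compares -2, -5, 10, -3, 5 and picks R; Player 1 would get -4.
- B: Player 2 compares 5, 3, 8, 5, 10 and picks T; Player 1 would get 4.
- C: Player 2 compares 4, 3, 6, 9, 5 and picks S; Player 1 would get 9.
- D: Player 2 compares 4, -4, 5, -3, -3 and picks R; Player 1 would get -4.
Among -4, 4, 9, -4, the best is 9 at C. Subgame-perfect outcome: (C, S) with payoffs (9, 9).
For the simultaneous game, intersect best replies.
Player 1's best replies: P→B; Q→A; R→C; S→C; T→C.
Player 2's best replies: A→R; B→T; C→S; D→R.
Only (C, S) has each player best-responding; Nash payoffs (9, 9).
Player 2 earns 9 sequentially versus 9 at the Nash outcome: unchanged.

unchanged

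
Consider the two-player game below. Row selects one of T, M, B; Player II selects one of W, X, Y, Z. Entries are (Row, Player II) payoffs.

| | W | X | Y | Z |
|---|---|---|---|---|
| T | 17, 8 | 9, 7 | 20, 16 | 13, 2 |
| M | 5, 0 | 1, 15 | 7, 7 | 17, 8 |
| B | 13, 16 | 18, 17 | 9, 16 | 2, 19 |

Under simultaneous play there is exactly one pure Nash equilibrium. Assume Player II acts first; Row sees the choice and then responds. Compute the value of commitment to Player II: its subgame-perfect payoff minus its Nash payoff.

1

Row best-responds to each possible Player II move:
- W: BR = T, leader payoff 8.
- X: BR = B, leader payoff 17.
- Y: BR = T, leader payoff 16.
- Z: BR = M, leader payoff 8.
Maximizing over 8, 17, 16, 8, Player II chooses X. Subgame-perfect outcome: (B, X) with payoffs (18, 17).
Under simultaneous play:
Row's best replies: W→T; X→B; Y→T; Z→M.
Player II's best replies: T→Y; M→X; B→Z.
Only (T, Y) has each player best-responding; Nash payoffs (20, 16).
Player II's commitment gain: 17 − 16 = 1.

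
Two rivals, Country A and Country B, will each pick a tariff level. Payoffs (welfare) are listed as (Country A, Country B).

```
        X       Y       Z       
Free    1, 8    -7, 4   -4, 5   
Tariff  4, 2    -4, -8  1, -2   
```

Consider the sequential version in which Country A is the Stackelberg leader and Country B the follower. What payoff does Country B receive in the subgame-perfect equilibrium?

2

Backward induction with Country A moving first.
- Free: BR = X, leader payoff 1.
- Tariff: BR = X, leader payoff 4.
Country A's induced payoffs are 1, 4, so Country A commits to Tariff. Subgame-perfect outcome: (Tariff, X) with payoffs (4, 2).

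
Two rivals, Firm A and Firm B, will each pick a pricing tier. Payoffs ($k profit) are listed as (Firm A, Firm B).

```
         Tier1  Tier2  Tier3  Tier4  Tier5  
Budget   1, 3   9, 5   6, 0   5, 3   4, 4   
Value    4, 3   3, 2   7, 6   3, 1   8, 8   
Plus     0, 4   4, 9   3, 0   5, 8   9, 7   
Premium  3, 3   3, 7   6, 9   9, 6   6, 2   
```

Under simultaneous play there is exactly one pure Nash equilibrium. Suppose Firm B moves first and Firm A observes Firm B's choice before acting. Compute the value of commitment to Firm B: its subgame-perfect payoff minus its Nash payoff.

Solve by backward induction (Firm B leads).
- Tier1: Firm A compares 1, 4, 0, 3 and picks Value; Firm B would get 3.
- Tier2: Firm A compares 9, 3, 4, 3 and picks Budget; Firm B would get 5.
- Tier3: Firm A compares 6, 7, 3, 6 and picks Value; Firm B would get 6.
- Tier4: Firm A compares 5, 3, 5, 9 and picks Premium; Firm B would get 6.
- Tier5: Firm A compares 4, 8, 9, 6 and picks Plus; Firm B would get 7.
Firm B's induced payoffs are 3, 5, 6, 6, 7, so Firm B commits to Tier5. Subgame-perfect outcome: (Plus, Tier5) with payoffs (9, 7).
For the simultaneous game, intersect best replies.
Firm A's best replies: Tier1→Value; Tier2→Budget; Tier3→Value; Tier4→Premium; Tier5→Plus.
Firm B's best replies: Budget→Tier2; Value→Tier5; Plus→Tier2; Premium→Tier3.
Only (Budget, Tier2) has each player best-responding; Nash payoffs (9, 5).
Firm B's commitment gain: 7 − 5 = 2.

2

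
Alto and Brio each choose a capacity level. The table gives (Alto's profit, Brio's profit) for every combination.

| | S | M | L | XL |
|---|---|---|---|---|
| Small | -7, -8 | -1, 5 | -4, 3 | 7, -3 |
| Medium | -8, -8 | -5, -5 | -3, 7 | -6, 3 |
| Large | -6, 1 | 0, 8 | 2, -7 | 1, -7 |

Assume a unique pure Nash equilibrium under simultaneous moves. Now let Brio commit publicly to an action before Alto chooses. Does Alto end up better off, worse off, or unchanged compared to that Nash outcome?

Alto best-responds to each possible Brio move:
- S → Alto plays Large (best of -7, -8, -6); Brio gets 1.
- M → Alto plays Large (best of -1, -5, 0); Brio gets 8.
- L → Alto plays Large (best of -4, -3, 2); Brio gets -7.
- XL → Alto plays Small (best of 7, -6, 1); Brio gets -3.
Brio's induced payoffs are 1, 8, -7, -3, so Brio commits to M. Subgame-perfect outcome: (Large, M) with payoffs (0, 8).
Under simultaneous play:
Alto's best replies: S→Large; M→Large; L→Large; XL→Small.
Brio's best replies: Small→M; Medium→L; Large→M.
Only (Large, M) has each player best-responding; Nash payoffs (0, 8).
Alto earns 0 sequentially versus 0 at the Nash outcome: unchanged.

unchanged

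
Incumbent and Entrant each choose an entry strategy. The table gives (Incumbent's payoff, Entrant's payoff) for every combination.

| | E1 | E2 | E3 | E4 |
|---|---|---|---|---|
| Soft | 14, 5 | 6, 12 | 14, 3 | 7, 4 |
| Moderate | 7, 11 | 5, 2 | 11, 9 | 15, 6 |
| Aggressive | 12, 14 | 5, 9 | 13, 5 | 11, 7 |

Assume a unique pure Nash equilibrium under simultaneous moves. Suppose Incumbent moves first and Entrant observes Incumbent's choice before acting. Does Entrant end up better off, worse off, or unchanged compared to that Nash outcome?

Backward induction with Incumbent moving first.
- Soft: BR = E2, leader payoff 6.
- Moderate: BR = E1, leader payoff 7.
- Aggressive: BR = E1, leader payoff 12.
Maximizing over 6, 7, 12, Incumbent chooses Aggressive. Subgame-perfect outcome: (Aggressive, E1) with payoffs (12, 14).
Now find the simultaneous Nash equilibrium.
Incumbent's best replies: E1→Soft; E2→Soft; E3→Soft; E4→Moderate.
Entrant's best replies: Soft→E2; Moderate→E1; Aggressive→E1.
The unique mutual best reply is (Soft, E2), giving (6, 12).
Entrant earns 14 sequentially versus 12 at the Nash outcome: better off.

better off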